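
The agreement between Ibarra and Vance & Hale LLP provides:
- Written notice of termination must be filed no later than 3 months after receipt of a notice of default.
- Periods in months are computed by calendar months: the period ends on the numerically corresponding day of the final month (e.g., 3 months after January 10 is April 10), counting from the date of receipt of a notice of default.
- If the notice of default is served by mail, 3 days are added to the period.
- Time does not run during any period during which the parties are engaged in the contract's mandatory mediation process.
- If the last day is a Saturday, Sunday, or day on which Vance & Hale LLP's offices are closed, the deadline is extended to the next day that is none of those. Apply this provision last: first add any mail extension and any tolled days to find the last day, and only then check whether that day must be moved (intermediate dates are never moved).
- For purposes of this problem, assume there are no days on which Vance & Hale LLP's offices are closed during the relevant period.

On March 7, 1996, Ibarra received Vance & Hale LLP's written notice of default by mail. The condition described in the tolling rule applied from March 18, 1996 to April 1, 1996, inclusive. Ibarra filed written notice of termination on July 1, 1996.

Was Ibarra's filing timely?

3 months after March 7, 1996 is June 7, 1996.
Service was by mail, adding 3 days: June 7, 1996 + 3 days = June 10, 1996.
From March 18, 1996 through April 1, 1996 inclusive is 15 days; tolling adds 15 days: June 10, 1996 + 15 days = June 25, 1996.
June 25, 1996 is a Tuesday and not a day on which Vance & Hale LLP's offices are closed, so no extension applies.
The deadline is June 25, 1996; the filing on July 1, 1996 is after that date.

No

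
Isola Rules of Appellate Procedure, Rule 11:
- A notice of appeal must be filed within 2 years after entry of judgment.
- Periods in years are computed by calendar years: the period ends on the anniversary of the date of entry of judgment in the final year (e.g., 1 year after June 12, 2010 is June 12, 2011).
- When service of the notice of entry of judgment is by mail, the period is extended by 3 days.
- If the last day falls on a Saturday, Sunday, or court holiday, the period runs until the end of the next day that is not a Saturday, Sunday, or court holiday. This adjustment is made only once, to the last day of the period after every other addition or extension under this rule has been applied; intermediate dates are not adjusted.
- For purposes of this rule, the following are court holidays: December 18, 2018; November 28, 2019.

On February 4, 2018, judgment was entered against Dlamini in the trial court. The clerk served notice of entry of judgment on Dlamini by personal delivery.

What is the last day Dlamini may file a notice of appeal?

February 4, 2020

2 years after February 4, 2018 is February 4, 2020.
Service was not by mail, so no mail extension applies.
February 4, 2020 is a Tuesday and not a court holiday, so no extension applies.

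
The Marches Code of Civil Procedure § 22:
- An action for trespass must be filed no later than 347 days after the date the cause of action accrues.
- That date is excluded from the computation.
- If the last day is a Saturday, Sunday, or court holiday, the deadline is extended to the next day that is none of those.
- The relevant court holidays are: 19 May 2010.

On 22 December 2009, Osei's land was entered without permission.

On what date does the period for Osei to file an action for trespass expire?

347 days after 22 December 2009 is December 4, 2010.
December 4, 2010 is Saturday; December 5, 2010 is Sunday. The next qualifying day is December 6, 2010.

December 6, 2010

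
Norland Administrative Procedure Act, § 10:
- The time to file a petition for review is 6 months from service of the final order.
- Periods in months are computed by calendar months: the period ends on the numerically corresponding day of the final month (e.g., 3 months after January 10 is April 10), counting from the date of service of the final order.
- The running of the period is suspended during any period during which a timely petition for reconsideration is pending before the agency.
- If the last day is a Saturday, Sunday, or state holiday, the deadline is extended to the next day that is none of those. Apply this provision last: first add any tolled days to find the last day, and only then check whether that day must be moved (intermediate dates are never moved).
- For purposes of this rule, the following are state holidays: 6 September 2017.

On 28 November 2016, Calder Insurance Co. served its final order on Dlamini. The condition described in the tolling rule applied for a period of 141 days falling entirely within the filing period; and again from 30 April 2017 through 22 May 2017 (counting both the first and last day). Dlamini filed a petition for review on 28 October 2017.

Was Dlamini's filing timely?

6 months after 28 November 2016 is May 28, 2017.
Tolling adds 141 days: May 28, 2017 + 141 days = October 16, 2017.
From April 30, 2017 through May 22, 2017 inclusive is 23 days; tolling adds 23 days: October 16, 2017 + 23 days = November 8, 2017.
November 8, 2017 is a Wednesday and not a state holiday, so no extension applies.
The deadline is November 8, 2017; the filing on October 28, 2017 is on or before that date.

Yes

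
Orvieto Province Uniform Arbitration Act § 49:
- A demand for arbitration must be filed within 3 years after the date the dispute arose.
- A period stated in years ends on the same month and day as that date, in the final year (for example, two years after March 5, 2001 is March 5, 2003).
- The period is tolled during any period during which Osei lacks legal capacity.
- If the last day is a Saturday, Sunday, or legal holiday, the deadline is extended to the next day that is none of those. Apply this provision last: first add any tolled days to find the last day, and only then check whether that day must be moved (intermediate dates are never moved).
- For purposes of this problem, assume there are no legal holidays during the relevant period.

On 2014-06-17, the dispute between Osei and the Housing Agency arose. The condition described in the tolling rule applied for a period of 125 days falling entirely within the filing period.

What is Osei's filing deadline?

3 years after 2014-06-17 is June 17, 2017.
Tolling adds 125 days: June 17, 2017 + 125 days = October 20, 2017.
October 20, 2017 is a Friday and not a legal holiday, so no extension applies.

October 20, 2017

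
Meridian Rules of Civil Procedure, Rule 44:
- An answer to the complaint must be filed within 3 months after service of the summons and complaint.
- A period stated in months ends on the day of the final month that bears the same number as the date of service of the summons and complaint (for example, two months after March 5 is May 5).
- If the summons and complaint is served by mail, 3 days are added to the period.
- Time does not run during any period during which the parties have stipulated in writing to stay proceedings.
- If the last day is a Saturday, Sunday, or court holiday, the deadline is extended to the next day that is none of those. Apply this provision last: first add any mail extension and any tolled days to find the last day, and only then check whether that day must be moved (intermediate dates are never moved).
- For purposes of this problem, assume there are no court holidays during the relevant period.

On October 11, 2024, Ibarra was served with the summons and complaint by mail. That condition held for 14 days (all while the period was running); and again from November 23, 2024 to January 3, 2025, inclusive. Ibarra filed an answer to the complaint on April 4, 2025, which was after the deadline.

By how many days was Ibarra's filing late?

3 months after October 11, 2024 is January 11, 2025.
Service was by mail, adding 3 days: January 11, 2025 + 3 days = January 14, 2025.
Tolling adds 14 days: January 14, 2025 + 14 days = January 28, 2025.
From November 23, 2024 through January 3, 2025 inclusive is 42 days; tolling adds 42 days: January 28, 2025 + 42 days = March 11, 2025.
March 11, 2025 is a Tuesday and not a court holiday, so no extension applies.
The deadline is March 11, 2025; from March 11, 2025 to April 4, 2025 is 24 days.

24 days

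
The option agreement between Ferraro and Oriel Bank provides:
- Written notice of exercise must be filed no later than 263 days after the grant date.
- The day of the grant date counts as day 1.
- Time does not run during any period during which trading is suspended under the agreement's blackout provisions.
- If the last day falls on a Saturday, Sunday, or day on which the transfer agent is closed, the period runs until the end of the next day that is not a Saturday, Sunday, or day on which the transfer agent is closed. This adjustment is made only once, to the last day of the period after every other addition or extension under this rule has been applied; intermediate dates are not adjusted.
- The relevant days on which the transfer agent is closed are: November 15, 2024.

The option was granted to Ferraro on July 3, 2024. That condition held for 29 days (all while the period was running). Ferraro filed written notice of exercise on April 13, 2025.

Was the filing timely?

Yes

Counting July 3, 2024 as day 1, day 263 is March 22, 2025.
Tolling adds 29 days: March 22, 2025 + 29 days = April 20, 2025.
April 20, 2025 is Sunday. The next qualifying day is April 21, 2025.
The deadline is April 21, 2025; the filing on April 13, 2025 is on or before that date.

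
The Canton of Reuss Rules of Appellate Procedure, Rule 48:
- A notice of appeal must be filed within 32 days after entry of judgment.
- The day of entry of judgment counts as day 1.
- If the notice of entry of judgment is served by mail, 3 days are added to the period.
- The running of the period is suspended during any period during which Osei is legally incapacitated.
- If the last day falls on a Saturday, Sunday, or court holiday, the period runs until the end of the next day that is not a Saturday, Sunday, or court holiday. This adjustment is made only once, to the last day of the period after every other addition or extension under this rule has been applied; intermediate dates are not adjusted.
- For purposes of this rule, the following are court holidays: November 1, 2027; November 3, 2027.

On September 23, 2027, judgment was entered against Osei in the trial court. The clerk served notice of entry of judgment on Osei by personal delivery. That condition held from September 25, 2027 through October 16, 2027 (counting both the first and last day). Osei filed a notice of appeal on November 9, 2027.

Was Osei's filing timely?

Counting September 23, 2027 as day 1, day 32 is October 24, 2027.
Service was not by mail, so no mail extension applies.
From September 25, 2027 through October 16, 2027 inclusive is 22 days; tolling adds 22 days: October 24, 2027 + 22 days = November 15, 2027.
November 15, 2027 is a Monday and not a court holiday, so no extension applies.
The deadline is November 15, 2027; the filing on November 9, 2027 is on or before that date.

Yes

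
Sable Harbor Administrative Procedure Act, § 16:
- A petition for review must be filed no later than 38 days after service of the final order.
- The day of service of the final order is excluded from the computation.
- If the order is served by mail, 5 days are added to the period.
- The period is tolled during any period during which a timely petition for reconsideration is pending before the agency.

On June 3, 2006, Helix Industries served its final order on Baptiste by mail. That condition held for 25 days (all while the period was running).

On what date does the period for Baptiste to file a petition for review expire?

38 days after June 3, 2006 is July 11, 2006.
Service was by mail, adding 5 days: July 11, 2006 + 5 days = July 16, 2006.
Tolling adds 25 days: July 16, 2006 + 25 days = August 10, 2006.

August 10, 2006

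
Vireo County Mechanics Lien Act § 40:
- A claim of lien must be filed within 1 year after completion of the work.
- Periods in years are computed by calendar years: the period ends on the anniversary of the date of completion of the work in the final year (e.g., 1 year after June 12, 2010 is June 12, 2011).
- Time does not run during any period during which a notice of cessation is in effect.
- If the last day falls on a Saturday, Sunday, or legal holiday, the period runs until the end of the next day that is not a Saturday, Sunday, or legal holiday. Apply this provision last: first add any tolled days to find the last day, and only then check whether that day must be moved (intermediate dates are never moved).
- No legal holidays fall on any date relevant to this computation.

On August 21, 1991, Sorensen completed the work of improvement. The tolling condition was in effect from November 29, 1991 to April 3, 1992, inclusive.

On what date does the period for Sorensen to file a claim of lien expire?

1 year after August 21, 1991 is August 21, 1992.
From November 29, 1991 through April 3, 1992 inclusive is 127 days; tolling adds 127 days: August 21, 1992 + 127 days = December 26, 1992.
December 26, 1992 is Saturday; December 27, 1992 is Sunday. The next qualifying day is December 28, 1992.

December 28, 1992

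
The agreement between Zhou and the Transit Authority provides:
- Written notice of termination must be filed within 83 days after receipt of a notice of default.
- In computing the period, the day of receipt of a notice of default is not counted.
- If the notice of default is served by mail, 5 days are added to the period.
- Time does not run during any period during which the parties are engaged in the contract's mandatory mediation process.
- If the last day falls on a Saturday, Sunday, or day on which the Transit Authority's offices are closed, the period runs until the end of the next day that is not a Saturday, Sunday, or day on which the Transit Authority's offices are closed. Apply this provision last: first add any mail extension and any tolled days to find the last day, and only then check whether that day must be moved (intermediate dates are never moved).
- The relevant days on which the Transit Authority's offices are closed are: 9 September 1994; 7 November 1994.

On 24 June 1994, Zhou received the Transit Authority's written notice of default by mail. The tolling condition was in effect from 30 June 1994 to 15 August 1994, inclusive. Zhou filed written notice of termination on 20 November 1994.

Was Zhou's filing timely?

83 days after 24 June 1994 is September 15, 1994.
Service was by mail, adding 5 days: September 15, 1994 + 5 days = September 20, 1994.
From June 30, 1994 through August 15, 1994 inclusive is 47 days; tolling adds 47 days: September 20, 1994 + 47 days = November 6, 1994.
November 6, 1994 is Sunday; November 7, 1994 is a listed holiday. The next qualifying day is November 8, 1994.
The deadline is November 8, 1994; the filing on November 20, 1994 is after that date.

No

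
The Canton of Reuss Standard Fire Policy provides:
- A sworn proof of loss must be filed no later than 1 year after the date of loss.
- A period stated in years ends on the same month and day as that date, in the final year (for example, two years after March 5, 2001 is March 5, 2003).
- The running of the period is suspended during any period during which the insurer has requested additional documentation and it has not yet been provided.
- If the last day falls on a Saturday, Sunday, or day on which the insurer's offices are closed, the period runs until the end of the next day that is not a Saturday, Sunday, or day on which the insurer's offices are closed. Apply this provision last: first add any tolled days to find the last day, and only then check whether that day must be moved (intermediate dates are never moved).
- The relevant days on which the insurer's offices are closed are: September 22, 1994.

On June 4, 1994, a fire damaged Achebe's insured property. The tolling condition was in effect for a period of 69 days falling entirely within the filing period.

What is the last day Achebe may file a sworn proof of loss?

August 14, 1995

1 year after June 4, 1994 is June 4, 1995.
Tolling adds 69 days: June 4, 1995 + 69 days = August 12, 1995.
August 12, 1995 is Saturday; August 13, 1995 is Sunday. The next qualifying day is August 14, 1995.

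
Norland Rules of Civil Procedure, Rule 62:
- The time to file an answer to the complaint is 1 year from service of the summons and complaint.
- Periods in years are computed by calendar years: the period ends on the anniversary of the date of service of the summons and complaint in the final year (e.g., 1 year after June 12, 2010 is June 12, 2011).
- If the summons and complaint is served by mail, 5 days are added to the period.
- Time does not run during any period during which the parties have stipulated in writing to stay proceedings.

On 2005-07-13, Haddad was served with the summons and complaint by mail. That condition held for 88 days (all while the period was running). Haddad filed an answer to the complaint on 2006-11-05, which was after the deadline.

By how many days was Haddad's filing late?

22 days

1 year after 2005-07-13 is July 13, 2006.
Service was by mail, adding 5 days: July 13, 2006 + 5 days = July 18, 2006.
Tolling adds 88 days: July 18, 2006 + 88 days = October 14, 2006.
The deadline is October 14, 2006; from October 14, 2006 to November 5, 2006 is 22 days.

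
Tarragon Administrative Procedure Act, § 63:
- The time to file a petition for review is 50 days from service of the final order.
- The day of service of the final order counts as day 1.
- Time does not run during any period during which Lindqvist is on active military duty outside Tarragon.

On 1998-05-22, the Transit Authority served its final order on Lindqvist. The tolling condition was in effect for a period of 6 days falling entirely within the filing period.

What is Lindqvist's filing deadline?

Counting 1998-05-22 as day 1, day 50 is July 10, 1998.
Tolling adds 6 days: July 10, 1998 + 6 days = July 16, 1998.

July 16, 1998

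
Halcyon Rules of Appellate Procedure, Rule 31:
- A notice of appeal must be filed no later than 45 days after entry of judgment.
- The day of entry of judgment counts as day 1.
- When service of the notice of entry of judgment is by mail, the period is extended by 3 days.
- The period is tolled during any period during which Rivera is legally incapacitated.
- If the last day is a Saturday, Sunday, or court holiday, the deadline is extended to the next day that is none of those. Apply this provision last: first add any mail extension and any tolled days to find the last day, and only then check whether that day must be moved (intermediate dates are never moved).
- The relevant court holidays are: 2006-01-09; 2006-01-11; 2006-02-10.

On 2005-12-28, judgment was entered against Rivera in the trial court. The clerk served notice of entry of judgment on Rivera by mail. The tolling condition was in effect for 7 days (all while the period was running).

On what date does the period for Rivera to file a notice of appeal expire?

February 20, 2006

Counting 2005-12-28 as day 1, day 45 is February 10, 2006.
Service was by mail, adding 3 days: February 10, 2006 + 3 days = February 13, 2006.
Tolling adds 7 days: February 13, 2006 + 7 days = February 20, 2006.
February 20, 2006 is a Monday and not a court holiday, so no extension applies.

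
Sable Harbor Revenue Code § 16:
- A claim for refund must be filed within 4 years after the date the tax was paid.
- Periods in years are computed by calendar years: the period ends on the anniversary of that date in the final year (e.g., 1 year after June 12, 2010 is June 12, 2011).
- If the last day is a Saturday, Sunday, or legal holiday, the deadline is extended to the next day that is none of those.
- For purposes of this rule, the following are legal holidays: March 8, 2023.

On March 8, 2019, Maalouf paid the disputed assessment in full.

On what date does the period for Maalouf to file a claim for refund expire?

4 years after March 8, 2019 is March 8, 2023.
March 8, 2023 is a listed holiday. The next qualifying day is March 9, 2023.

March 9, 2023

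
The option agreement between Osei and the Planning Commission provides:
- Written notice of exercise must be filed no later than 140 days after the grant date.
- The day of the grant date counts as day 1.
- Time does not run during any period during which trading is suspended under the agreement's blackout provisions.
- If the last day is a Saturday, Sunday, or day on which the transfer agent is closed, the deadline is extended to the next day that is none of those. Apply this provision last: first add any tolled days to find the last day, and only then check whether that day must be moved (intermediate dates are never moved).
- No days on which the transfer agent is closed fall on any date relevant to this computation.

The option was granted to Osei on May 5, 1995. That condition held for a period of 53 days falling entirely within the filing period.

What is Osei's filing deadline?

November 13, 1995

Counting May 5, 1995 as day 1, day 140 is September 21, 1995.
Tolling adds 53 days: September 21, 1995 + 53 days = November 13, 1995.
November 13, 1995 is a Monday and not a day on which the transfer agent is closed, so no extension applies.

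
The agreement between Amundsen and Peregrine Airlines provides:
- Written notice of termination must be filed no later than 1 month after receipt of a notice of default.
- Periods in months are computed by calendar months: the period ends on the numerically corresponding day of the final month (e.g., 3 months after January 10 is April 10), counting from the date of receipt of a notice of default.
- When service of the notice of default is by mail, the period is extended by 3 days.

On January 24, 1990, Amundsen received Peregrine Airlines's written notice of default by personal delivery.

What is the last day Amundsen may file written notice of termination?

February 24, 1990

1 month after January 24, 1990 is February 24, 1990.
Service was not by mail, so no mail extension applies.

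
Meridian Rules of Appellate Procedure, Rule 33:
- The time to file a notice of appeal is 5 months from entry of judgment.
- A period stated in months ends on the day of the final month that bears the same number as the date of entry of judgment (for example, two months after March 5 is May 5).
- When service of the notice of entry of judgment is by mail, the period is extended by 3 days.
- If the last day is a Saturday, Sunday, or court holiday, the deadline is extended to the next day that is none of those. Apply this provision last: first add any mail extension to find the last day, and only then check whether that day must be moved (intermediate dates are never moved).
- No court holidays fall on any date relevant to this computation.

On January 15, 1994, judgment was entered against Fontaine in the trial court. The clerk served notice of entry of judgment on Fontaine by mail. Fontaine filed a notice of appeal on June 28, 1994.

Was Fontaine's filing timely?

No

5 months after January 15, 1994 is June 15, 1994.
Service was by mail, adding 3 days: June 15, 1994 + 3 days = June 18, 1994.
June 18, 1994 is Saturday; June 19, 1994 is Sunday. The next qualifying day is June 20, 1994.
The deadline is June 20, 1994; the filing on June 28, 1994 is after that date.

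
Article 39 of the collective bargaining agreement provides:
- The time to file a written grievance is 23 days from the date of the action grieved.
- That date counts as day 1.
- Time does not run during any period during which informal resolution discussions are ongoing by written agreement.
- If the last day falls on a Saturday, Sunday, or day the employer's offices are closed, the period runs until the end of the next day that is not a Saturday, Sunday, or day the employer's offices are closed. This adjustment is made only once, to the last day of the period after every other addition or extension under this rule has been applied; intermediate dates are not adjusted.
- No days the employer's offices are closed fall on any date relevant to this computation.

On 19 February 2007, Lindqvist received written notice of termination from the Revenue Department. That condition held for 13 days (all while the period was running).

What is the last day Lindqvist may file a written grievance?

March 26, 2007

Counting 19 February 2007 as day 1, day 23 is March 13, 2007.
Tolling adds 13 days: March 13, 2007 + 13 days = March 26, 2007.
March 26, 2007 is a Monday and not a day the employer's offices are closed, so no extension applies.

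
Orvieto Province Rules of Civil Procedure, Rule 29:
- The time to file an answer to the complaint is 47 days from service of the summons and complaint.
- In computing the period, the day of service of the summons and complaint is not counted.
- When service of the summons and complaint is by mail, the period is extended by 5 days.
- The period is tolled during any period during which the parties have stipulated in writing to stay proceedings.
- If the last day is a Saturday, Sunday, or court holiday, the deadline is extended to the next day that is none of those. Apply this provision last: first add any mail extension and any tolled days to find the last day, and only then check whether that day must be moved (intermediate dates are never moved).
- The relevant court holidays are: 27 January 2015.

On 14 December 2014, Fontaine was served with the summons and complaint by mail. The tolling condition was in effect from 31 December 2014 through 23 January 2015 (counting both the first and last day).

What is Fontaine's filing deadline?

March 2, 2015

47 days after 14 December 2014 is January 30, 2015.
Service was by mail, adding 5 days: January 30, 2015 + 5 days = February 4, 2015.
From December 31, 2014 through January 23, 2015 inclusive is 24 days; tolling adds 24 days: February 4, 2015 + 24 days = February 28, 2015.
February 28, 2015 is Saturday; March 1, 2015 is Sunday. The next qualifying day is March 2, 2015.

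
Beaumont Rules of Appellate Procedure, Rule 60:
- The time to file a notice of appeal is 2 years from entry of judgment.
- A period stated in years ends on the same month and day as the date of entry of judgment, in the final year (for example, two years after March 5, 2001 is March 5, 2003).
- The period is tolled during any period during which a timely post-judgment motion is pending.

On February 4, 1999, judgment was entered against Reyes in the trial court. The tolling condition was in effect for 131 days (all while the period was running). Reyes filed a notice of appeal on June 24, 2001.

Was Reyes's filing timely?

2 years after February 4, 1999 is February 4, 2001.
Tolling adds 131 days: February 4, 2001 + 131 days = June 15, 2001.
The deadline is June 15, 2001; the filing on June 24, 2001 is after that date.

No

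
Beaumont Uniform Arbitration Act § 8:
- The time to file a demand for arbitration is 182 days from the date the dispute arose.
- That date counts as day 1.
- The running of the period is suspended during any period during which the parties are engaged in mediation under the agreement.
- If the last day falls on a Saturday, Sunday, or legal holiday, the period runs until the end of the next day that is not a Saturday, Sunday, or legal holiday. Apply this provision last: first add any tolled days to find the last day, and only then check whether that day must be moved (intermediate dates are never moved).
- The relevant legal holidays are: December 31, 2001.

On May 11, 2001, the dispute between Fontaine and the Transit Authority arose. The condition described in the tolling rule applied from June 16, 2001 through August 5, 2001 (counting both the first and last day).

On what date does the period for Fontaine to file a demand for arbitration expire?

Counting May 11, 2001 as day 1, day 182 is November 8, 2001.
From June 16, 2001 through August 5, 2001 inclusive is 51 days; tolling adds 51 days: November 8, 2001 + 51 days = December 29, 2001.
December 29, 2001 is Saturday; December 30, 2001 is Sunday; December 31, 2001 is a listed holiday. The next qualifying day is January 1, 2002.

January 1, 2002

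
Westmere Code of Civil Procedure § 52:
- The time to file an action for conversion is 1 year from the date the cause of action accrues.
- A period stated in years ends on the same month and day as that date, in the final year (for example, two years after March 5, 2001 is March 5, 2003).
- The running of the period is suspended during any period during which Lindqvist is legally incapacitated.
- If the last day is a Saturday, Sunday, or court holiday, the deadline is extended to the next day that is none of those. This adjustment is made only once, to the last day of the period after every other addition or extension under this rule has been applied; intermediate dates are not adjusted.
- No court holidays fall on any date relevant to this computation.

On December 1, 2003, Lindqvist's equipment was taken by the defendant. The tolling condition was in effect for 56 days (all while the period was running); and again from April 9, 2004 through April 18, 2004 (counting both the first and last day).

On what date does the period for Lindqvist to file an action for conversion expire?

February 7, 2005

1 year after December 1, 2003 is December 1, 2004.
Tolling adds 56 days: December 1, 2004 + 56 days = January 26, 2005.
From April 9, 2004 through April 18, 2004 inclusive is 10 days; tolling adds 10 days: January 26, 2005 + 10 days = February 5, 2005.
February 5, 2005 is Saturday; February 6, 2005 is Sunday. The next qualifying day is February 7, 2005.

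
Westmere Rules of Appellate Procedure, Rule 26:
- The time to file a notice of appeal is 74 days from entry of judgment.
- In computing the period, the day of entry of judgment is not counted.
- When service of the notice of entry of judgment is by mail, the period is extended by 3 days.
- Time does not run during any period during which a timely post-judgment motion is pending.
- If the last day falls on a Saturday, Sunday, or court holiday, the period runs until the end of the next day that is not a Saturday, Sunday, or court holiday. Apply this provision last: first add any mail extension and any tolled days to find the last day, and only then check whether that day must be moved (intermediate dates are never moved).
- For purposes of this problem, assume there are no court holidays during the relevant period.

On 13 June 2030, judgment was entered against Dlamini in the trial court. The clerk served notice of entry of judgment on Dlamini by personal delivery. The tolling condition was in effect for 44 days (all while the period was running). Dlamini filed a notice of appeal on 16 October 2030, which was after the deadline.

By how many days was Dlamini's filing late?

74 days after 13 June 2030 is August 26, 2030.
Service was not by mail, so no mail extension applies.
Tolling adds 44 days: August 26, 2030 + 44 days = October 9, 2030.
October 9, 2030 is a Wednesday and not a court holiday, so no extension applies.
The deadline is October 9, 2030; from October 9, 2030 to October 16, 2030 is 7 days.

7 days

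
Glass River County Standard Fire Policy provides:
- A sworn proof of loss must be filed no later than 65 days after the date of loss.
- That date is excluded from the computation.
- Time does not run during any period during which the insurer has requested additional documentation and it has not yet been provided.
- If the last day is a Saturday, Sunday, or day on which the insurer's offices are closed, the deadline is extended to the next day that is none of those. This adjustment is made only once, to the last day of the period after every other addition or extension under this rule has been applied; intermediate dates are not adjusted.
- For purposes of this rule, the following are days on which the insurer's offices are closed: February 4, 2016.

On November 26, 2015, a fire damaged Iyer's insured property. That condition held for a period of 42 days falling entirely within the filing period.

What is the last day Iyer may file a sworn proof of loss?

65 days after November 26, 2015 is January 30, 2016.
Tolling adds 42 days: January 30, 2016 + 42 days = March 12, 2016.
March 12, 2016 is Saturday; March 13, 2016 is Sunday. The next qualifying day is March 14, 2016.

March 14, 2016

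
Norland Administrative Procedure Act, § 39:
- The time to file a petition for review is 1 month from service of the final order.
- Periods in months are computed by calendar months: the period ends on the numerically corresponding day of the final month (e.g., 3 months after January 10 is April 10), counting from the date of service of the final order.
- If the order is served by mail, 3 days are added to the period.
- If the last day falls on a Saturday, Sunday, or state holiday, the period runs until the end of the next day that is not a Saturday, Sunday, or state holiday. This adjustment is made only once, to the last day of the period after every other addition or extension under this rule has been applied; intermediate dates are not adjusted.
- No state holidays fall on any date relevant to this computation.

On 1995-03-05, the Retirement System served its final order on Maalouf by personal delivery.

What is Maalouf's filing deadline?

April 5, 1995

1 month after 1995-03-05 is April 5, 1995.
Service was not by mail, so no mail extension applies.
April 5, 1995 is a Wednesday and not a state holiday, so no extension applies.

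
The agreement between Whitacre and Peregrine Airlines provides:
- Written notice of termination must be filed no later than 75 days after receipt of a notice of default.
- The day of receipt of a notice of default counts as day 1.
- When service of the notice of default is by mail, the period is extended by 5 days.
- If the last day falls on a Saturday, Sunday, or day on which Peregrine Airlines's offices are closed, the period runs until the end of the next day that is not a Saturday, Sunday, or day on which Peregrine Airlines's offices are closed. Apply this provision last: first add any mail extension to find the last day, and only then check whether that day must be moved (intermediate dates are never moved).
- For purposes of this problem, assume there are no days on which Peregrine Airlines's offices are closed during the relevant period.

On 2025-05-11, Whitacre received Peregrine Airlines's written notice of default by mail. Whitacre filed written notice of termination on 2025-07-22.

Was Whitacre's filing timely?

Yes

Counting 2025-05-11 as day 1, day 75 is July 24, 2025.
Service was by mail, adding 5 days: July 24, 2025 + 5 days = July 29, 2025.
July 29, 2025 is a Tuesday and not a day on which Peregrine Airlines's offices are closed, so no extension applies.
The deadline is July 29, 2025; the filing on July 22, 2025 is on or before that date.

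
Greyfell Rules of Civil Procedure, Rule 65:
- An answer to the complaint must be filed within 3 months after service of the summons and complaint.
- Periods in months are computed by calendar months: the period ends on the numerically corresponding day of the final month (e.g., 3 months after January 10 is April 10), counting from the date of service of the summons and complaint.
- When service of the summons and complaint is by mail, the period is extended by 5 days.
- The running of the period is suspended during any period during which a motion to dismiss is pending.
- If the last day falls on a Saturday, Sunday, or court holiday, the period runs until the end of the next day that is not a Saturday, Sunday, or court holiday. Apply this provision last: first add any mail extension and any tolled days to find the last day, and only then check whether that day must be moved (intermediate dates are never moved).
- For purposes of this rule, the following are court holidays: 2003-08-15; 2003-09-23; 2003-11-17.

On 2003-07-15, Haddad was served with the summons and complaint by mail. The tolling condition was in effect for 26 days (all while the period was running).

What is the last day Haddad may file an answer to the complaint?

3 months after 2003-07-15 is October 15, 2003.
Service was by mail, adding 5 days: October 15, 2003 + 5 days = October 20, 2003.
Tolling adds 26 days: October 20, 2003 + 26 days = November 15, 2003.
November 15, 2003 is Saturday; November 16, 2003 is Sunday; November 17, 2003 is a listed holiday. The next qualifying day is November 18, 2003.

November 18, 2003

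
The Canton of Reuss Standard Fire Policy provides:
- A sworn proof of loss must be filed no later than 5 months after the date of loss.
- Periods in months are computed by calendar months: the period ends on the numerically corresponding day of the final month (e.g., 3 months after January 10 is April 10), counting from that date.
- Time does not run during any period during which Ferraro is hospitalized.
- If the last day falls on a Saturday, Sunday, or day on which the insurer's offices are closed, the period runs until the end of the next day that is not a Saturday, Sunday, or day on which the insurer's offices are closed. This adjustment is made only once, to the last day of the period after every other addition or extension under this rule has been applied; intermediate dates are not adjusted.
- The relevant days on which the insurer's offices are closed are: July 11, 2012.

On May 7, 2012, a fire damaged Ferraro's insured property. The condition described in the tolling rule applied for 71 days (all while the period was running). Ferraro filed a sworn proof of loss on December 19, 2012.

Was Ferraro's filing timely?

5 months after May 7, 2012 is October 7, 2012.
Tolling adds 71 days: October 7, 2012 + 71 days = December 17, 2012.
December 17, 2012 is a Monday and not a day on which the insurer's offices are closed, so no extension applies.
The deadline is December 17, 2012; the filing on December 19, 2012 is after that date.

No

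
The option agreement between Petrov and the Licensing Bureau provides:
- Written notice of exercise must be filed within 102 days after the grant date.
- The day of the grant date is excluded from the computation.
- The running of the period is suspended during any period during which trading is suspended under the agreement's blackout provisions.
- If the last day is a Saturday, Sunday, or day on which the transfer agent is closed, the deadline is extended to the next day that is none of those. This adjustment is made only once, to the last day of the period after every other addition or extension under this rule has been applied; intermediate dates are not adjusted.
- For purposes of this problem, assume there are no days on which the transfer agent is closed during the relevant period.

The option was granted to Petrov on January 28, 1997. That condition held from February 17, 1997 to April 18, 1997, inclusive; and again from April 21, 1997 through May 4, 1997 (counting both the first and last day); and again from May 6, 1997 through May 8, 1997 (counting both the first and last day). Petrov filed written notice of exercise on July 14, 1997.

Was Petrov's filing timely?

102 days after January 28, 1997 is May 10, 1997.
From February 17, 1997 through April 18, 1997 inclusive is 61 days; tolling adds 61 days: May 10, 1997 + 61 days = July 10, 1997.
From April 21, 1997 through May 4, 1997 inclusive is 14 days; tolling adds 14 days: July 10, 1997 + 14 days = July 24, 1997.
From May 6, 1997 through May 8, 1997 inclusive is 3 days; tolling adds 3 days: July 24, 1997 + 3 days = July 27, 1997.
July 27, 1997 is Sunday. The next qualifying day is July 28, 1997.
The deadline is July 28, 1997; the filing on July 14, 1997 is on or before that date.

Yes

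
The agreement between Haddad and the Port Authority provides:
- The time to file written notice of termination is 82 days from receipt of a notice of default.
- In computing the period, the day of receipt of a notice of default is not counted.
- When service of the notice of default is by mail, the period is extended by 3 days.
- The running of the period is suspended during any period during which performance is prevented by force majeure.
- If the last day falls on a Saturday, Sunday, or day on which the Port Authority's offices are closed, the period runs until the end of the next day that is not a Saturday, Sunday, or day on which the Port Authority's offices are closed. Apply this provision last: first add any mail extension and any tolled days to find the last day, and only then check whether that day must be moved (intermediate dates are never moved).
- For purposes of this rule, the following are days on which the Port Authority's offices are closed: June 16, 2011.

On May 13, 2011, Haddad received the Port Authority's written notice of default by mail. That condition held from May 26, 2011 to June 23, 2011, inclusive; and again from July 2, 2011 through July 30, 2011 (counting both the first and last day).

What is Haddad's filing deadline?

82 days after May 13, 2011 is August 3, 2011.
Service was by mail, adding 3 days: August 3, 2011 + 3 days = August 6, 2011.
From May 26, 2011 through June 23, 2011 inclusive is 29 days; tolling adds 29 days: August 6, 2011 + 29 days = September 4, 2011.
From July 2, 2011 through July 30, 2011 inclusive is 29 days; tolling adds 29 days: September 4, 2011 + 29 days = October 3, 2011.
October 3, 2011 is a Monday and not a day on which the Port Authority's offices are closed, so no extension applies.

October 3, 2011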